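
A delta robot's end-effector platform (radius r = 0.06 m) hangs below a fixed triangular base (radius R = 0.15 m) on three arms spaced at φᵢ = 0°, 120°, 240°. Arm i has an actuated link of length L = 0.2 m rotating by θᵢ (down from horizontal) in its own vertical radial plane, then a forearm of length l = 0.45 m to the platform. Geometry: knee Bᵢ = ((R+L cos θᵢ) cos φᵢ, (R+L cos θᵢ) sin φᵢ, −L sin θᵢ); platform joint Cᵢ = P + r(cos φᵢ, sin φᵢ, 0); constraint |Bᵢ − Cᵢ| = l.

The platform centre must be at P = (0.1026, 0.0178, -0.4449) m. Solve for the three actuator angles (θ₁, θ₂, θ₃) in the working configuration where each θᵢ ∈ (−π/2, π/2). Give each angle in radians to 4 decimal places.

θ₁ = 0.1748, θ₂ = 0.6109, θ₃ = 0.6982

arm 1 (φ=0.0°): x'=0.1026, y'=0.0178
  A cos θ + B sin θ = C:  -0.0126·cos θ + -0.4449·sin θ = -0.0898
  θ1 = atan2(B,A) + arccos(C/0.4451) = 0.1748
arm 2 (φ=120.0°): x'=-0.0359, y'=-0.0978
  A cos θ + B sin θ = C:  0.1259·cos θ + -0.4449·sin θ = -0.1521
  θ2 = atan2(B,A) + arccos(C/0.4624) = 0.6109
arm 3 (φ=240.0°): x'=-0.0667, y'=0.0800
  e−x'=0.1567;  (l²−L²−(e−x')²−y'²−z²)/2L = -0.1660
  θ3 = atan2(B,A) + arccos(C/0.4717) = 0.6982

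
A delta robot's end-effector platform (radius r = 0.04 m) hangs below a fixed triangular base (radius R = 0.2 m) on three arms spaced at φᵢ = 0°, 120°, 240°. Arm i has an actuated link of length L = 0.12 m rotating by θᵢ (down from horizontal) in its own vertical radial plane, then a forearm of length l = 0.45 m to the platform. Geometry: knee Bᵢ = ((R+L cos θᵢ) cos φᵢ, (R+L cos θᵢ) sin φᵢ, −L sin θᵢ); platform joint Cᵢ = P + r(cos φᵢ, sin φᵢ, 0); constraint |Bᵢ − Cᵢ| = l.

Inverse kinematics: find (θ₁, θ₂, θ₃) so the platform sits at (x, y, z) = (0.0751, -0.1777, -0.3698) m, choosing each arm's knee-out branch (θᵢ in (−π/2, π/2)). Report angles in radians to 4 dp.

φ1=0.0° → target in arm frame (0.0751, -0.1777)
  A cos θ + B sin θ = C:  0.0849·cos θ + -0.3698·sin θ = 0.0523
  γ=atan2(-0.3698,0.0849)=-1.3451;  ψ=arccos(0.1380)=1.4324;  θ1=γ+ψ≈0.0873
arm 2 (φ=120.0°): x'=-0.1914, y'=0.0238
  A=0.3514, B=-0.3698, C=(l²−L²−A²−y'²−z²)/(2L)=-0.3030
  √(A²+B²)=0.5102;  θ2 = -0.8108+2.2068 ≈ 1.3960
φ3=240.0° → target in arm frame (0.1163, 0.1539)
  A=0.0437, B=-0.3698, C=(l²−L²−A²−y'²−z²)/(2L)=0.1073
  √(A²+B²)=0.3724;  θ3 = -1.4533+1.2784 ≈ -0.1749

θ₁ = 0.0873, θ₂ = 1.3960, θ₃ = -0.1749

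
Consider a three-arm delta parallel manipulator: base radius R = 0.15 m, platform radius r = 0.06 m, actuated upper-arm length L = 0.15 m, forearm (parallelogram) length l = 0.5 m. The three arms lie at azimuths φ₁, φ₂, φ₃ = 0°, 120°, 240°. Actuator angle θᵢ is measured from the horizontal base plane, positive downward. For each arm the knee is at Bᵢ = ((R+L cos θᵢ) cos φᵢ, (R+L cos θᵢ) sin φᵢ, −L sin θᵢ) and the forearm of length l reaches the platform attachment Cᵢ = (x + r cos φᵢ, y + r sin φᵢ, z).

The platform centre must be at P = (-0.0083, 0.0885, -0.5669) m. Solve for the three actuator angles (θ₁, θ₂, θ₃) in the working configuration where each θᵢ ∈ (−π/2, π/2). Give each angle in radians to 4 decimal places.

θ₁ = 0.8730, θ₂ = 0.6112, θ₃ = 1.0473

φ1=0.0° → target in arm frame (-0.0083, 0.0885)
  A=0.0983, B=-0.5669, C=(l²−L²−A²−y'²−z²)/(2L)=-0.3712
  γ=atan2(-0.5669,0.0983)=-1.3991;  ψ=arccos(-0.6452)=2.2721;  θ1=γ+ψ≈0.8730
rotate P by −φ2: (0.0808, -0.0371, -0.5669)
  e−x'=0.0092;  (l²−L²−(e−x')²−y'²−z²)/2L = -0.3178
  √(A²+B²)=0.5670;  θ2 = -1.5546+2.1658 ≈ 0.6112
arm 3 (φ=240.0°): x'=-0.0725, y'=-0.0514
  A cos θ + B sin θ = C:  0.1625·cos θ + -0.5669·sin θ = -0.4098
  √(A²+B²)=0.5897;  θ3 = -1.2916+2.3390 ≈ 1.0473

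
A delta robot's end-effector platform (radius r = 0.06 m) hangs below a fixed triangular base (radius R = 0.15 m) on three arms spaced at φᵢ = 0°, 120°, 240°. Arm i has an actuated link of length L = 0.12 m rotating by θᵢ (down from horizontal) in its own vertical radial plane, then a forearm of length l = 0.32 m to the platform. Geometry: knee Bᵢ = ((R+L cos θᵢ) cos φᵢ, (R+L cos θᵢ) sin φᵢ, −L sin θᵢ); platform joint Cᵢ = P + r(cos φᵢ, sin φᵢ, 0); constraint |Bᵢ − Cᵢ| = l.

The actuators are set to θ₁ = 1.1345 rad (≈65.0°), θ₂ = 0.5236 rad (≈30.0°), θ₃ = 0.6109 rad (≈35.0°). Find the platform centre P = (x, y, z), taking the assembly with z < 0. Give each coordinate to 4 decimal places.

(-0.0825, 0.0098, -0.3378)

arm 1 at φ=0.0°: e+L cos θ1 = 0.1407;  O1 = (0.1407, 0.0000, -0.1088)
φ2=120.0°: virtual centre (-0.0970, 0.1679, -0.0600), radius l
arm 3 at φ=240.0°: e+L cos θ3 = 0.1883;  O3 = (-0.0941, -0.1631, -0.0688)
subtract pairs → two planes through P
[-0.4753 0.3359 0.0975]·P = 0.0096;  [-0.4697 -0.3261 0.0799]·P = 0.0086
Cramer: x(z) = -0.0192+0.1874z;  y(z) = 0.0014-0.0251z
into |P−O₁|² = l²: 1.0358z² + 0.1575z + -0.0650 = 0;  Δ = 0.2941;  z = -0.3378 or 0.1858 → z<0 root = -0.3378
x = -0.0825, y = 0.0098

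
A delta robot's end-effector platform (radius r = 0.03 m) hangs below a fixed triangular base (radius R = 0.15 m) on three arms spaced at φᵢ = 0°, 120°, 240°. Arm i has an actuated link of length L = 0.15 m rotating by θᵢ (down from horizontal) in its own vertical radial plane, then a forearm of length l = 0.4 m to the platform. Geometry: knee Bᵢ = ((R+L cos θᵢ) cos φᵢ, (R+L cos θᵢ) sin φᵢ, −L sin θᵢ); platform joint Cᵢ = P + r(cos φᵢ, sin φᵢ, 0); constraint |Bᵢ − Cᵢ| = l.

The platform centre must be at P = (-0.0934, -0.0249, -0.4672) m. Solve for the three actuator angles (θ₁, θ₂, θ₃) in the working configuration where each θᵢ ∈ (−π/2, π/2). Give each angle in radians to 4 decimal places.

φ1=0.0° → target in arm frame (-0.0934, -0.0249)
  A cos θ + B sin θ = C:  0.2134·cos θ + -0.4672·sin θ = -0.4231
  θ1 = atan2(B,A) + arccos(C/0.5136) = 1.3965
φ2=120.0° → target in arm frame (0.0251, 0.0933)
  A=0.0949, B=-0.4672, C=(l²−L²−A²−y'²−z²)/(2L)=-0.3283
  γ=atan2(-0.4672,0.0949)=-1.3705;  ψ=arccos(-0.6886)=2.3304;  θ2=γ+ψ≈0.9599
φ3=240.0° → target in arm frame (0.0683, -0.0684)
  A cos θ + B sin θ = C:  0.0517·cos θ + -0.4672·sin θ = -0.2938
  γ=atan2(-0.4672,0.0517)=-1.4605;  ψ=arccos(-0.6250)=2.2459;  θ3=γ+ψ≈0.7854

θ₁ = 1.3965, θ₂ = 0.9599, θ₃ = 0.7854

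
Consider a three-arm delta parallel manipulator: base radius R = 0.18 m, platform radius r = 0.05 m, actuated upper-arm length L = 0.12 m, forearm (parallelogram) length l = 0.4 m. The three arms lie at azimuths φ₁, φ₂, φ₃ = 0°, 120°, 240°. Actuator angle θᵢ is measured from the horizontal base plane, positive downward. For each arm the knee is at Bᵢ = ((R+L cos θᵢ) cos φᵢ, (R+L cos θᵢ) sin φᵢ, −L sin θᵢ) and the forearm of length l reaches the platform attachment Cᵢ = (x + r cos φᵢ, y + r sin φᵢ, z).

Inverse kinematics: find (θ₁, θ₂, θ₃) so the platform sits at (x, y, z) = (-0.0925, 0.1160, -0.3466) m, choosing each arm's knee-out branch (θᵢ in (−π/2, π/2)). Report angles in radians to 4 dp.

rotate P by −φ1: (-0.0925, 0.1160, -0.3466)
  A=0.2225, B=-0.3466, C=(l²−L²−A²−y'²−z²)/(2L)=-0.1562
  √(A²+B²)=0.4119;  θ1 = -1.0001+1.9598 ≈ 0.9597
rotate P by −φ2: (0.1467, 0.0221, -0.3466)
  A=-0.0167, B=-0.3466, C=(l²−L²−A²−y'²−z²)/(2L)=0.1029
  γ=atan2(-0.3466,-0.0167)=-1.6190;  ψ=arccos(0.2966)=1.2697;  θ2=γ+ψ≈-0.3493
rotate P by −φ3: (-0.0542, -0.1381, -0.3466)
  A=0.1842, B=-0.3466, C=(l²−L²−A²−y'²−z²)/(2L)=-0.1147
  γ=atan2(-0.3466,0.1842)=-1.0823;  ψ=arccos(-0.2923)=1.8675;  θ3=γ+ψ≈0.7852

θ₁ = 0.9597, θ₂ = -0.3493, θ₃ = 0.7852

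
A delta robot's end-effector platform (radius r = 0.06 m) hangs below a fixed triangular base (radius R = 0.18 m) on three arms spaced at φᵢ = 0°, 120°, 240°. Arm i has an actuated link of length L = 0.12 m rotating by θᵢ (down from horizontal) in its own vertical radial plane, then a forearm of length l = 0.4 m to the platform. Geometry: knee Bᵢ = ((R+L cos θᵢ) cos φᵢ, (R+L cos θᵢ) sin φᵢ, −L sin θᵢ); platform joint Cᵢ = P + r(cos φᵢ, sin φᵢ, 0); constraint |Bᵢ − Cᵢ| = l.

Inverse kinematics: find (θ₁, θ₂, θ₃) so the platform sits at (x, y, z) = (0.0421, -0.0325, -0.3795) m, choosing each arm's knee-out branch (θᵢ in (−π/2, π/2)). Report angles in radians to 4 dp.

φ1=0.0° → target in arm frame (0.0421, -0.0325)
  A cos θ + B sin θ = C:  0.0779·cos θ + -0.3795·sin θ = -0.0231
  γ=atan2(-0.3795,0.0779)=-1.3683;  ψ=arccos(-0.0596)=1.6305;  θ1=γ+ψ≈0.2621
rotate P by −φ2: (-0.0492, -0.0202, -0.3795)
  A cos θ + B sin θ = C:  0.1692·cos θ + -0.3795·sin θ = -0.1144
  √(A²+B²)=0.4155;  θ2 = -1.1514+1.8497 ≈ 0.6983
φ3=240.0° → target in arm frame (0.0071, 0.0527)
  A cos θ + B sin θ = C:  0.1129·cos θ + -0.3795·sin θ = -0.0581
  √(A²+B²)=0.3959;  θ3 = -1.2816+1.7181 ≈ 0.4365

θ₁ = 0.2621, θ₂ = 0.6983, θ₃ = 0.4365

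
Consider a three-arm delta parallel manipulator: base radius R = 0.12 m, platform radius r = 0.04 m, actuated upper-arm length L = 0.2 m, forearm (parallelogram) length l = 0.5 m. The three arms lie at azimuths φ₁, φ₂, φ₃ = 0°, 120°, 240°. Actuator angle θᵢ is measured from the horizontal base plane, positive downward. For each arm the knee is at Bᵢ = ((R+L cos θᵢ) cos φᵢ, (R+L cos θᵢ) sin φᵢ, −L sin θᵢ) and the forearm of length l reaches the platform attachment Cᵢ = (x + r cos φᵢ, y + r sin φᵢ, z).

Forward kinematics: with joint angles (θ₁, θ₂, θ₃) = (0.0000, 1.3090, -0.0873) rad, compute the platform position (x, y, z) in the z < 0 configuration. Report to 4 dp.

(0.1528, -0.2926, -0.3850)

centre 1 = (0.2800·cos0.0°, 0.2800·sin0.0°, 0.0000) = (0.2800, 0.0000, 0.0000)
φ2=120.0°: virtual centre (-0.0659, 0.1141, -0.1932), radius l
φ3=240.0°: virtual centre (-0.1396, -0.2418, 0.0174), radius l
eliminate P² terms by subtracting sphere 1 from 2 and 3
plane₁₂: -0.6918x+0.2282y+-0.3864z = -0.0237
det = 0.5261;  x = 0.0219+-0.3401z,  y = -0.0377+0.6622z
sphere 1 gives Az²+Bz+C=0 with A=1.5541, B=0.1257, C=-0.1819;  B²−4AC=1.1469;  roots -0.3850, 0.3041;  negative root z = -0.3850
x = 0.1528, y = -0.2926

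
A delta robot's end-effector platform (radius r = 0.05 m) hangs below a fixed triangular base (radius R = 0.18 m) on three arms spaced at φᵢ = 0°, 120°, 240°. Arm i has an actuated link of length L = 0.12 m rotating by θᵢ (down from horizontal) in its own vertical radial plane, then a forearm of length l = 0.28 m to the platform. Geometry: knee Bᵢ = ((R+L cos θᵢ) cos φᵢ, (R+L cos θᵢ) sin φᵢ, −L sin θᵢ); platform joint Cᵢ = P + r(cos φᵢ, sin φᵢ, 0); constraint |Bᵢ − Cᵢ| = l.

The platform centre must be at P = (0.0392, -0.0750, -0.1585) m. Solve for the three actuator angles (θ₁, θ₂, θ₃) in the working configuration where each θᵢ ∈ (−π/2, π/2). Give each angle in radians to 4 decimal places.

arm 1 (φ=0.0°): x'=0.0392, y'=-0.0750
  e−x'=0.0908;  (l²−L²−(e−x')²−y'²−z²)/2L = 0.1042
  γ=atan2(-0.1585,0.0908)=-1.0506;  ψ=arccos(0.5704)=0.9638;  θ1=γ+ψ≈-0.0868
rotate P by −φ2: (-0.0846, 0.0036, -0.1585)
  e−x'=0.2146;  (l²−L²−(e−x')²−y'²−z²)/2L = -0.0299
  γ=atan2(-0.1585,0.2146)=-0.6363;  ψ=arccos(-0.1120)=1.6830;  θ2=γ+ψ≈1.0467
rotate P by −φ3: (0.0454, 0.0714, -0.1585)
  e−x'=0.0846;  (l²−L²−(e−x')²−y'²−z²)/2L = 0.1109
  √(A²+B²)=0.1797;  θ3 = -1.0803+0.9059 ≈ -0.1744

θ₁ = -0.0868, θ₂ = 1.0467, θ₃ = -0.1744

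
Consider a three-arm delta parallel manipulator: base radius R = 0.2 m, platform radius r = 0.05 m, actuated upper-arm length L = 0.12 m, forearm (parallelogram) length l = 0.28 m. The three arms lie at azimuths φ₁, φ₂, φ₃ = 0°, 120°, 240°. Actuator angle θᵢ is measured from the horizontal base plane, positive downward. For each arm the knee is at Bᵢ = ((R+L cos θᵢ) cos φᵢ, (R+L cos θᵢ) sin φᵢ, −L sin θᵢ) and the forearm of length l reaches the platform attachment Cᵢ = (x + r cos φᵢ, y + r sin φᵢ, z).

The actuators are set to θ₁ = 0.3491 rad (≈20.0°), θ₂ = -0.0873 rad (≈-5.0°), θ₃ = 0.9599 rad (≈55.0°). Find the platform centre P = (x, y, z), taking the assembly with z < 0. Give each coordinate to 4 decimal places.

(0.0116, 0.0575, -0.1508)

φ1=0.0°: virtual centre (0.2628, 0.0000, -0.0410), radius l
arm 2 at φ=120.0°: ρ2 = 0.2695;  centre 2 = (-0.1348, 0.2334, 0.0105)
arm 3 at φ=240.0°: ρ3 = 0.2188;  centre 3 = (-0.1094, -0.1895, -0.0983)
|centre ₂|²−|centre ₁|² = 0.0020;  |centre ₃|²−|centre ₁|² = -0.0132
linear system: -0.7951x+0.4669y = 0.0020−0.1030z; -0.7444x+-0.3790y = -0.0132−-0.1145z
Cramer: x(z) = 0.0083-0.0222z;  y(z) = 0.0185-0.2585z
sphere 1 gives Az²+Bz+C=0 with A=1.0673, B=0.0838, C=-0.0116;  B²−4AC=0.0566;  roots -0.1508, 0.0722;  negative root z = -0.1508
x = 0.0116, y = 0.0575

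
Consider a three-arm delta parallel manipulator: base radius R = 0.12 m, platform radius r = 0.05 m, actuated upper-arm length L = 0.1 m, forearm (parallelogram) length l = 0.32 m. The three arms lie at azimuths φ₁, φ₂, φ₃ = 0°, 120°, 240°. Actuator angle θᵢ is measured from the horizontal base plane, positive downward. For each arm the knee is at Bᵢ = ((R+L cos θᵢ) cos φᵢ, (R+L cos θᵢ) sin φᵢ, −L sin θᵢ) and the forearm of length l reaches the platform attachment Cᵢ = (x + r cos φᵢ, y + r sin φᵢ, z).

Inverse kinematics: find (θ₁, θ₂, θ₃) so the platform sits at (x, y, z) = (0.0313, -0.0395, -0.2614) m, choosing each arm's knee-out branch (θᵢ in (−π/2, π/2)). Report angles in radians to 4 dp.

rotate P by −φ1: (0.0313, -0.0395, -0.2614)
  A cos θ + B sin θ = C:  0.0387·cos θ + -0.2614·sin θ = 0.1051
  θ1 = atan2(B,A) + arccos(C/0.2642) = -0.2619
rotate P by −φ2: (-0.0499, -0.0074, -0.2614)
  A=0.1199, B=-0.2614, C=(l²−L²−A²−y'²−z²)/(2L)=0.0482
  √(A²+B²)=0.2876;  θ2 = -1.1409+1.4022 ≈ 0.2613
φ3=240.0° → target in arm frame (0.0186, 0.0469)
  A cos θ + B sin θ = C:  0.0514·cos θ + -0.2614·sin θ = 0.0961
  θ3 = atan2(B,A) + arccos(C/0.2664) = -0.1749

θ₁ = -0.2619, θ₂ = 0.2613, θ₃ = -0.1749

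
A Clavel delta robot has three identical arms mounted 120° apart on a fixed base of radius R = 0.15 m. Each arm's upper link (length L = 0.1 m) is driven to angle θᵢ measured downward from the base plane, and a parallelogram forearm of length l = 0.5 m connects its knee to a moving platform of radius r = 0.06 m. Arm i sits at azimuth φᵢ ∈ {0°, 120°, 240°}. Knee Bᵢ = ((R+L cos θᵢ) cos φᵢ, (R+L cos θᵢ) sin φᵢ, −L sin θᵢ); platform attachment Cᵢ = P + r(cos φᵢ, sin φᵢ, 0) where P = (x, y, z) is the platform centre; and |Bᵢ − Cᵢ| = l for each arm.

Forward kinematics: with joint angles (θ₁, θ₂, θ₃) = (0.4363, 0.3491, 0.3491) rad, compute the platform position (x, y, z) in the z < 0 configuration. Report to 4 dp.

arm 1 at φ=0.0°: ρ1 = 0.1806;  O1 = (0.1806, 0.0000, -0.0423)
arm 2 at φ=120.0°: ρ2 = 0.1840;  O2 = (-0.0920, 0.1593, -0.0342)
O3 = (0.1840·cos240.0°, 0.1840·sin240.0°, -0.0342) = (-0.0920, -0.1593, -0.0342)
eliminate P² terms by subtracting sphere 1 from 2 and 3
linear system: -0.5452x+0.3186y = 0.0006−0.0161z; -0.5452x+-0.3186y = 0.0006−0.0161z
Cramer: x(z) = -0.0011+0.0295z;  y(z) = 0.0000-0.0000z
quadratic in z: (1.0009)z²+(0.0738)z+(-0.2152)=0, √Δ=0.9311 → z ∈ {-0.5020, 0.4283}; z = -0.5020 (taking z<0)
x = -0.0159, y = 0.0000

(-0.0159, 0.0000, -0.5020)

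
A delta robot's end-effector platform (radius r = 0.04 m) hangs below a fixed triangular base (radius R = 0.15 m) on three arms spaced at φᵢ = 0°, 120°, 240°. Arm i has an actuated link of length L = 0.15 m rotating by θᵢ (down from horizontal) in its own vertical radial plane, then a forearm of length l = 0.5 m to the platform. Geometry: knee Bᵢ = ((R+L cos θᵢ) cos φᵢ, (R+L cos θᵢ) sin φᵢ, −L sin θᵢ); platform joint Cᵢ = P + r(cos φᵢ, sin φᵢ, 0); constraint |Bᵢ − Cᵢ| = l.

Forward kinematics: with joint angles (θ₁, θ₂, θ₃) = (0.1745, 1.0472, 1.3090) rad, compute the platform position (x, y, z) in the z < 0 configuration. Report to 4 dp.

φ1=0.0°: virtual centre (0.2577, 0.0000, -0.0260), radius l
S2 = (0.1850·cos120.0°, 0.1850·sin120.0°, -0.1299) = (-0.0925, 0.1602, -0.1299)
arm 3 at φ=240.0°: (R−r)+L cos θ3 = 0.1488;  S3 = (-0.0744, -0.1289, -0.1449)
subtract pairs → two planes through P
linear system: -0.7004x+0.3204y = -0.0160−-0.2077z; -0.6643x+-0.2578y = -0.0240−-0.2377z
det = 0.3934;  x = 0.0300+-0.3297z,  y = 0.0156+-0.0725z
quadratic in z: (1.1140)z²+(0.2000)z+(-0.1972)=0, √Δ=0.9585 → z ∈ {-0.5200, 0.3405}; z = -0.5200 (taking z<0)
x = 0.2014, y = 0.0533

(0.2014, 0.0533, -0.5200)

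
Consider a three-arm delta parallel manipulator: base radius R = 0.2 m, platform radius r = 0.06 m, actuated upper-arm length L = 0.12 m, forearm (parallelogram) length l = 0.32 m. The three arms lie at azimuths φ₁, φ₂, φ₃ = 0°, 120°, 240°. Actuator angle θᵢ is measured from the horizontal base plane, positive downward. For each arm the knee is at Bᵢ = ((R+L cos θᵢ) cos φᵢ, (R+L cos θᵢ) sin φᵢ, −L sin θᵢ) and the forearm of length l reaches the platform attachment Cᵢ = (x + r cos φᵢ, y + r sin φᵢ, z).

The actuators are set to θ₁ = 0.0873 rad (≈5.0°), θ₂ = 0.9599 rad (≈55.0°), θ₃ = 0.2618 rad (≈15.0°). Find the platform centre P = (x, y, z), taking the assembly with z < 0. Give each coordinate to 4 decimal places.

arm 1 at φ=0.0°: ρ1 = 0.2595;  centre 1 = (0.2595, 0.0000, -0.0105)
φ2=120.0°: virtual centre (-0.1044, 0.1809, -0.0983), radius l
arm 3 at φ=240.0°: ρ3 = 0.2559;  centre 3 = (-0.1280, -0.2216, -0.0311)
subtract pairs → two planes through P
plane₁₂: -0.7279x+0.3617y+-0.1757z = -0.0142
Cramer: x(z) = 0.0110-0.1538z;  y(z) = -0.0170+0.1761z
sphere 1 gives Az²+Bz+C=0 with A=1.0547, B=0.0914, C=-0.0403;  B²−4AC=0.1782;  roots -0.2434, 0.1568;  negative root z = -0.2434
x = 0.0485, y = -0.0599

(0.0485, -0.0599, -0.2434)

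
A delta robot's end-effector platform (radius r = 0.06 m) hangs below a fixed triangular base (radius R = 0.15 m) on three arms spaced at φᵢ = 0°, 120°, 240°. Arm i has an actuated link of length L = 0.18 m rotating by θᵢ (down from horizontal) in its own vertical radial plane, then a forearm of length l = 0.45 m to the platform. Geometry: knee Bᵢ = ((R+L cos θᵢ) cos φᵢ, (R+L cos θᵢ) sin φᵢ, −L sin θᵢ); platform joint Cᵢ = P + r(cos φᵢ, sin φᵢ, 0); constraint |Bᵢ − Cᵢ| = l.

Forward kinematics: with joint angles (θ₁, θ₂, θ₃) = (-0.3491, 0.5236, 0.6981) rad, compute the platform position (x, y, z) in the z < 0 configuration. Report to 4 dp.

(0.1708, 0.0314, -0.3786)

arm 1 at φ=0.0°: ρ1 = 0.2591;  centre 1 = (0.2591, 0.0000, 0.0616)
arm 2 at φ=120.0°: ρ2 = 0.2459;  centre 2 = (-0.1229, 0.2129, -0.0900)
φ3=240.0°: virtual centre (-0.1139, -0.1974, -0.1157), radius l
|centre ₂|²−|centre ₁|² = -0.0024;  |centre ₃|²−|centre ₁|² = -0.0056
[-0.7642 0.4259 -0.3031]·P = -0.0024;  [-0.7462 -0.3947 -0.3545]·P = -0.0056
det = 0.6194;  x = 0.0054+-0.4369z,  y = 0.0041+-0.0722z
sphere 1 gives Az²+Bz+C=0 with A=1.1961, B=0.0980, C=-0.1343;  B²−4AC=0.6522;  roots -0.3786, 0.2966;  negative root z = -0.3786
x = 0.1708, y = 0.0314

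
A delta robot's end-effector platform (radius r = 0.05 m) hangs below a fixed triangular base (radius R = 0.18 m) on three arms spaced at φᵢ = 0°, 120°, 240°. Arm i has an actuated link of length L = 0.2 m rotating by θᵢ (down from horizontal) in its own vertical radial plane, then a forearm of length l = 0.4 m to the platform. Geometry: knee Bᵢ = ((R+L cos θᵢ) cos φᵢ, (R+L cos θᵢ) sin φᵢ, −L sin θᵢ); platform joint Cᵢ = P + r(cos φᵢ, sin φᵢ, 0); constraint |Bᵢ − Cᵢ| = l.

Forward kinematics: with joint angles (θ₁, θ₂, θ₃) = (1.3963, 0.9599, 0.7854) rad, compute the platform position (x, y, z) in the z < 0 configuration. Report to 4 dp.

φ1=0.0°: virtual centre (0.1647, 0.0000, -0.1970), radius l
arm 2 at φ=120.0°: ρ2 = 0.2447;  centre 2 = (-0.1224, 0.2119, -0.1638)
arm 3 at φ=240.0°: ρ3 = 0.2714;  centre 3 = (-0.1357, -0.2351, -0.1414)
|centre ₂|²−|centre ₁|² = 0.0208;  |centre ₃|²−|centre ₁|² = 0.0277
plane₁₂: -0.5742x+0.4239y+0.0663z = 0.0208
Cramer: x(z) = -0.0411+0.1491z;  y(z) = -0.0065+0.0457z
sphere 1 gives Az²+Bz+C=0 with A=1.0243, B=0.3320, C=-0.0788;  B²−4AC=0.4331;  roots -0.4833, 0.1592;  negative root z = -0.4833
x = -0.1131, y = -0.0286

(-0.1131, -0.0286, -0.4833)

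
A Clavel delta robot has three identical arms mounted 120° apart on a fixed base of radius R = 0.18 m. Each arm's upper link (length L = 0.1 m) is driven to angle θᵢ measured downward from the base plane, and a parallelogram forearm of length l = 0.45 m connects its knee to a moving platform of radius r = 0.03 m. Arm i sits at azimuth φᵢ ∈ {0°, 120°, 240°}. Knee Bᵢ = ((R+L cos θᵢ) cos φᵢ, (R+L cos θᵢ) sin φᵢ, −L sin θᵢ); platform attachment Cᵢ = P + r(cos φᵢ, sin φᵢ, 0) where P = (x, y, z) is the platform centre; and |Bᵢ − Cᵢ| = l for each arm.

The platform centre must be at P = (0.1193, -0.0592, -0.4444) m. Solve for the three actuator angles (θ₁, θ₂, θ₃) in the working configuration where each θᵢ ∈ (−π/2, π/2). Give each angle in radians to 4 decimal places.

θ₁ = 0.1751, θ₂ = 1.3968, θ₃ = 0.8729

arm 1 (φ=0.0°): x'=0.1193, y'=-0.0592
  e−x'=0.0307;  (l²−L²−(e−x')²−y'²−z²)/2L = -0.0472
  γ=atan2(-0.4444,0.0307)=-1.5018;  ψ=arccos(-0.1059)=1.6769;  θ1=γ+ψ≈0.1751
arm 2 (φ=120.0°): x'=-0.1109, y'=-0.0737
  A=0.2609, B=-0.4444, C=(l²−L²−A²−y'²−z²)/(2L)=-0.3925
  √(A²+B²)=0.5153;  θ2 = -1.0399+2.4367 ≈ 1.3968
arm 3 (φ=240.0°): x'=-0.0084, y'=0.1329
  e−x'=0.1584;  (l²−L²−(e−x')²−y'²−z²)/2L = -0.2387
  γ=atan2(-0.4444,0.1584)=-1.2284;  ψ=arccos(-0.5060)=2.1013;  θ3=γ+ψ≈0.8729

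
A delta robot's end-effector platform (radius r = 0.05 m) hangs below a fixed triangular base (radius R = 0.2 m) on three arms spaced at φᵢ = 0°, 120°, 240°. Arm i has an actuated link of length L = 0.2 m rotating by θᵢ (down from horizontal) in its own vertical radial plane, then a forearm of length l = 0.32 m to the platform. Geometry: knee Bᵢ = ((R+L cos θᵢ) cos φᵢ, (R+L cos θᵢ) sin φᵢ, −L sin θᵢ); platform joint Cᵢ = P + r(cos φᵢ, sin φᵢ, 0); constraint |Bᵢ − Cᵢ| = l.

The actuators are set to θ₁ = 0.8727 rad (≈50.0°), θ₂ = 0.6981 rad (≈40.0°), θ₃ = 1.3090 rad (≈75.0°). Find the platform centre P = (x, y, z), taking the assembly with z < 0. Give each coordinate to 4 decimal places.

φ1=0.0°: virtual centre (0.2786, 0.0000, -0.1532), radius l
φ2=120.0°: virtual centre (-0.1516, 0.2626, -0.1286), radius l
arm 3 at φ=240.0°: (R−r)+L cos θ3 = 0.2018;  O3 = (-0.1009, -0.1747, -0.1932)
eliminate P² terms by subtracting sphere 1 from 2 and 3
linear system: -0.8603x+0.5252y = 0.0074−0.0493z; -0.7589x+-0.3495y = -0.0230−-0.0799z
det = 0.6992;  x = 0.0136+-0.0354z,  y = 0.0364+-0.1519z
sphere 1 gives Az²+Bz+C=0 with A=1.0243, B=0.3141, C=-0.0074;  B²−4AC=0.1290;  roots -0.3287, 0.0220;  negative root z = -0.3287
x = 0.0252, y = 0.0863

(0.0252, 0.0863, -0.3287)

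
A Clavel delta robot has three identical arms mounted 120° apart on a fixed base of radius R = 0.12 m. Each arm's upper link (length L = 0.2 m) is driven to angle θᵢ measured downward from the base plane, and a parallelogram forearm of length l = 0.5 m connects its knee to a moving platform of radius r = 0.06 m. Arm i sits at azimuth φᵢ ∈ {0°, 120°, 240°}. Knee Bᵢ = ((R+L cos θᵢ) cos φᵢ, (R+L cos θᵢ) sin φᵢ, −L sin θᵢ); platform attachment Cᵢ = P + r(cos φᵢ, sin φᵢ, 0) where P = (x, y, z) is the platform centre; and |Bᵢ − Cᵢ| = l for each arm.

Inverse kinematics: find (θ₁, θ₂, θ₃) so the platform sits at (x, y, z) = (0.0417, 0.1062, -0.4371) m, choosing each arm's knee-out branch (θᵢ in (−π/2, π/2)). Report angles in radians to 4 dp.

θ₁ = -0.0001, θ₂ = -0.0876, θ₃ = 0.4362

rotate P by −φ1: (0.0417, 0.1062, -0.4371)
  e−x'=0.0183;  (l²−L²−(e−x')²−y'²−z²)/2L = 0.0183
  √(A²+B²)=0.4375;  θ1 = -1.5290+1.5289 ≈ -0.0001
arm 2 (φ=120.0°): x'=0.0711, y'=-0.0892
  A=-0.0111, B=-0.4371, C=(l²−L²−A²−y'²−z²)/(2L)=0.0272
  √(A²+B²)=0.4372;  θ2 = -1.5962+1.5087 ≈ -0.0876
rotate P by −φ3: (-0.1128, -0.0170, -0.4371)
  e−x'=0.1728;  (l²−L²−(e−x')²−y'²−z²)/2L = -0.0280
  γ=atan2(-0.4371,0.1728)=-1.1943;  ψ=arccos(-0.0596)=1.6305;  θ3=γ+ψ≈0.4362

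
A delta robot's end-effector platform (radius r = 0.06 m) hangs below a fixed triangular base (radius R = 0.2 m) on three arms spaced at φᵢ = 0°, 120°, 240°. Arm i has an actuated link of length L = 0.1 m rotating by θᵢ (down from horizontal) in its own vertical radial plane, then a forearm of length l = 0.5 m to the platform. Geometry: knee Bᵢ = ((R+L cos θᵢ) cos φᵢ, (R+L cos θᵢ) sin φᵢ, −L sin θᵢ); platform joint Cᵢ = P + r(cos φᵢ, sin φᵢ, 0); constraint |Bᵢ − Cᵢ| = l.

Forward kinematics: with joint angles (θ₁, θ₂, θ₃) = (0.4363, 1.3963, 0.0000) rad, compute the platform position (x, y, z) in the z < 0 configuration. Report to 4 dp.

(0.0424, -0.1737, -0.4717)

arm 1 at φ=0.0°: (R−r)+L cos θ1 = 0.2306;  centre 1 = (0.2306, 0.0000, -0.0423)
arm 2 at φ=120.0°: (R−r)+L cos θ2 = 0.1574;  centre 2 = (-0.0787, 0.1363, -0.0985)
centre 3 = (0.2400·cos240.0°, 0.2400·sin240.0°, 0.0000) = (-0.1200, -0.2078, 0.0000)
|centre ₂|²−|centre ₁|² = -0.0205;  |centre ₃|²−|centre ₁|² = 0.0026
plane₁₂: -0.6186x+0.2726y+-0.1124z = -0.0205
det = 0.4483;  x = 0.0174+-0.0529z,  y = -0.0357+0.2925z
sphere 1 gives Az²+Bz+C=0 with A=1.0884, B=0.0862, C=-0.2015;  B²−4AC=0.8846;  roots -0.4717, 0.3925;  negative root z = -0.4717
x = 0.0424, y = -0.1737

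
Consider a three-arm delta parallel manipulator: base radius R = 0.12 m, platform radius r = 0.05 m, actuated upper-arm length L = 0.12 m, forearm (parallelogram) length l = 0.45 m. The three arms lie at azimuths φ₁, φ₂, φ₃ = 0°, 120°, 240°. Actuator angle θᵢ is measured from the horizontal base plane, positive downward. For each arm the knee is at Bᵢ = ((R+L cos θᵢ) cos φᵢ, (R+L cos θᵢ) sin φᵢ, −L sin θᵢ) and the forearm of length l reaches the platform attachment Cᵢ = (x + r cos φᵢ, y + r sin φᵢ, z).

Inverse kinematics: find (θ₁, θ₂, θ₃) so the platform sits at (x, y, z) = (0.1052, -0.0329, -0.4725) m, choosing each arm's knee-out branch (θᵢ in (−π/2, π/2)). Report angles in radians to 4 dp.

θ₁ = 0.2615, θ₂ = 0.8726, θ₃ = 0.6980

φ1=0.0° → target in arm frame (0.1052, -0.0329)
  e−x'=-0.0352;  (l²−L²−(e−x')²−y'²−z²)/2L = -0.1562
  θ1 = atan2(B,A) + arccos(C/0.4738) = 0.2615
arm 2 (φ=120.0°): x'=-0.0811, y'=-0.0747
  A=0.1511, B=-0.4725, C=(l²−L²−A²−y'²−z²)/(2L)=-0.2648
  γ=atan2(-0.4725,0.1511)=-1.2613;  ψ=arccos(-0.5339)=2.1339;  θ2=γ+ψ≈0.8726
arm 3 (φ=240.0°): x'=-0.0241, y'=0.1076
  A=0.0941, B=-0.4725, C=(l²−L²−A²−y'²−z²)/(2L)=-0.2316
  √(A²+B²)=0.4818;  θ3 = -1.3742+2.0722 ≈ 0.6980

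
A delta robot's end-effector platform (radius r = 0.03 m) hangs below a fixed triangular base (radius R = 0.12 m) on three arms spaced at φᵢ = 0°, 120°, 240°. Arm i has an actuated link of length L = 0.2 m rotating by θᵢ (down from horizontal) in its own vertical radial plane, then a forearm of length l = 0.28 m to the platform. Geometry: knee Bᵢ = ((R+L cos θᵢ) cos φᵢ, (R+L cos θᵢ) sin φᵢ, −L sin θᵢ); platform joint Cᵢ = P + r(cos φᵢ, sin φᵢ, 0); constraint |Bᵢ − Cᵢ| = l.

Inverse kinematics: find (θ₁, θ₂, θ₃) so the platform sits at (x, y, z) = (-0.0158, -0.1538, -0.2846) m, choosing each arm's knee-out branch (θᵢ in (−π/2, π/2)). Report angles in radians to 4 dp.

rotate P by −φ1: (-0.0158, -0.1538, -0.2846)
  e−x'=0.1058;  (l²−L²−(e−x')²−y'²−z²)/2L = -0.1936
  θ1 = atan2(B,A) + arccos(C/0.3036) = 1.0474
φ2=120.0° → target in arm frame (-0.1253, 0.0906)
  A cos θ + B sin θ = C:  0.2153·cos θ + -0.2846·sin θ = -0.2429
  θ2 = atan2(B,A) + arccos(C/0.3569) = 1.3962
rotate P by −φ3: (0.1411, 0.0632, -0.2846)
  A cos θ + B sin θ = C:  -0.0511·cos θ + -0.2846·sin θ = -0.1230
  γ=atan2(-0.2846,-0.0511)=-1.7484;  ψ=arccos(-0.4254)=2.0102;  θ3=γ+ψ≈0.2618

θ₁ = 1.0474, θ₂ = 1.3962, θ₃ = 0.2618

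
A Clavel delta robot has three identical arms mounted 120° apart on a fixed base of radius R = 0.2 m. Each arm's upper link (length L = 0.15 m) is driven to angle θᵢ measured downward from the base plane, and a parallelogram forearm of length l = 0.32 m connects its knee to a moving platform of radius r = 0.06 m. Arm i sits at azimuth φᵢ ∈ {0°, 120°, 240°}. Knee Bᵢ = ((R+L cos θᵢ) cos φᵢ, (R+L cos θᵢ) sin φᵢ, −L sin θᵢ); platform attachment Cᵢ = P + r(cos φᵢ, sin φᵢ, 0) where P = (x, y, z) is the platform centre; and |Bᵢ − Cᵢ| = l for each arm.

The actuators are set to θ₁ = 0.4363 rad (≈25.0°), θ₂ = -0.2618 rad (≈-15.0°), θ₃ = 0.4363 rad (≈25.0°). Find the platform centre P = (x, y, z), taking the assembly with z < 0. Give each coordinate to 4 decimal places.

arm 1 at φ=0.0°: ρ1 = 0.2759;  centre 1 = (0.2759, 0.0000, -0.0634)
arm 2 at φ=120.0°: ρ2 = 0.2849;  centre 2 = (-0.1424, 0.2467, 0.0388)
φ3=240.0°: virtual centre (-0.1380, -0.2390, -0.0634), radius l
eliminate P² terms by subtracting sphere 1 from 2 and 3
[-0.8368 0.4934 0.2044]·P = 0.0025;  [-0.8278 -0.4780 0.0000]·P = 0.0000
det = 0.8084;  x = -0.0015+0.1209z,  y = 0.0026+-0.2093z
into |P−centre ₁|² = l²: 1.0584z² + 0.0586z + -0.0214 = 0;  Δ = 0.0941;  z = -0.1726 or 0.1172 → z<0 root = -0.1726
x = -0.0223, y = 0.0387

(-0.0223, 0.0387, -0.1726)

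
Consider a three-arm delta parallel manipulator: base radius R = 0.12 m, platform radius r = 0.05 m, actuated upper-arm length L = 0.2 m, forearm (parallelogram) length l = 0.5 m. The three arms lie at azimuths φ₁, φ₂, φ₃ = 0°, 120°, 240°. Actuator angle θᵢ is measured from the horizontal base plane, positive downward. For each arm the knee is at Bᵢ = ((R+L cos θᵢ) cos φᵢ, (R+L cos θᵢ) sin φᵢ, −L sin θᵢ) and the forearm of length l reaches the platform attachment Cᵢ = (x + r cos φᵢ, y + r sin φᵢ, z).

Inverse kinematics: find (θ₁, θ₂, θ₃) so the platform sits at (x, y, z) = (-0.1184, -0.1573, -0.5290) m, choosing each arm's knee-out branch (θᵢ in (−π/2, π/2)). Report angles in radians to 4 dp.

rotate P by −φ1: (-0.1184, -0.1573, -0.5290)
  A cos θ + B sin θ = C:  0.1884·cos θ + -0.5290·sin θ = -0.3252
  γ=atan2(-0.5290,0.1884)=-1.2287;  ψ=arccos(-0.5791)=2.1884;  θ1=γ+ψ≈0.9598
arm 2 (φ=120.0°): x'=-0.0770, y'=0.1812
  A=0.1470, B=-0.5290, C=(l²−L²−A²−y'²−z²)/(2L)=-0.3107
  γ=atan2(-0.5290,0.1470)=-1.2997;  ψ=arccos(-0.5659)=2.1723;  θ2=γ+ψ≈0.8726
rotate P by −φ3: (0.1954, -0.0239, -0.5290)
  A=-0.1254, B=-0.5290, C=(l²−L²−A²−y'²−z²)/(2L)=-0.2154
  √(A²+B²)=0.5437;  θ3 = -1.8036+1.9781 ≈ 0.1745

θ₁ = 0.9598, θ₂ = 0.8726, θ₃ = 0.1745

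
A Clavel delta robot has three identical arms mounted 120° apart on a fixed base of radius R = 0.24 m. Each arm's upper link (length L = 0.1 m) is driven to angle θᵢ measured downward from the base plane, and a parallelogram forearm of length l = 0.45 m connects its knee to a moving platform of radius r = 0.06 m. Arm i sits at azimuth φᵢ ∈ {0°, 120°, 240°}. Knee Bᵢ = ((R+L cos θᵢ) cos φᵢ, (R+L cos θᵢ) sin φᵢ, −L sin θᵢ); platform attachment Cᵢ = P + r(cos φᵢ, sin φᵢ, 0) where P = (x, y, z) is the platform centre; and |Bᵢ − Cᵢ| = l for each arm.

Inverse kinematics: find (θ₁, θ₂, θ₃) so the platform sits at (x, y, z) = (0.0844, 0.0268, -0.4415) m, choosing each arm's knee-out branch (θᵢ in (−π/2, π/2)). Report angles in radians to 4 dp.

φ1=0.0° → target in arm frame (0.0844, 0.0268)
  e−x'=0.0956;  (l²−L²−(e−x')²−y'²−z²)/2L = -0.0614
  γ=atan2(-0.4415,0.0956)=-1.3576;  ψ=arccos(-0.1359)=1.7071;  θ1=γ+ψ≈0.3496
arm 2 (φ=120.0°): x'=-0.0190, y'=-0.0865
  A cos θ + B sin θ = C:  0.1990·cos θ + -0.4415·sin θ = -0.2475
  √(A²+B²)=0.4843;  θ2 = -1.1473+2.1072 ≈ 0.9599
rotate P by −φ3: (-0.0654, 0.0597, -0.4415)
  A=0.2454, B=-0.4415, C=(l²−L²−A²−y'²−z²)/(2L)=-0.3311
  γ=atan2(-0.4415,0.2454)=-1.0635;  ψ=arccos(-0.6554)=2.2855;  θ3=γ+ψ≈1.2220

θ₁ = 0.3496, θ₂ = 0.9599, θ₃ = 1.2220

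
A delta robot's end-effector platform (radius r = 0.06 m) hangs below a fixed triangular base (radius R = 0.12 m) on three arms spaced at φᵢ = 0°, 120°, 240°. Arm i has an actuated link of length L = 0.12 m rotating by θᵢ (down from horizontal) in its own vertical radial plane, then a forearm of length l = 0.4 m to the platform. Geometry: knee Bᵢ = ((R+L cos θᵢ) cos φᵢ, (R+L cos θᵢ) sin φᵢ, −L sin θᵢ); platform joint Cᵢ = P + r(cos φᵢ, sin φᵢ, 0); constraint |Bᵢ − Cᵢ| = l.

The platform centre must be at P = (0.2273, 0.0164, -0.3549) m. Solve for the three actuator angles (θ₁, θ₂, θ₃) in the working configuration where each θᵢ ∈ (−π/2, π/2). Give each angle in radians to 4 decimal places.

θ₁ = -0.3489, θ₂ = 0.9599, θ₃ = 1.0473

rotate P by −φ1: (0.2273, 0.0164, -0.3549)
  A cos θ + B sin θ = C:  -0.1673·cos θ + -0.3549·sin θ = -0.0359
  γ=atan2(-0.3549,-0.1673)=-2.0113;  ψ=arccos(-0.0915)=1.6624;  θ1=γ+ψ≈-0.3489
φ2=120.0° → target in arm frame (-0.0994, -0.2050)
  A cos θ + B sin θ = C:  0.1594·cos θ + -0.3549·sin θ = -0.1993
  γ=atan2(-0.3549,0.1594)=-1.1485;  ψ=arccos(-0.5121)=2.1085;  θ2=γ+ψ≈0.9599
rotate P by −φ3: (-0.1279, 0.1886, -0.3549)
  e−x'=0.1879;  (l²−L²−(e−x')²−y'²−z²)/2L = -0.2135
  θ3 = atan2(B,A) + arccos(C/0.4016) = 1.0473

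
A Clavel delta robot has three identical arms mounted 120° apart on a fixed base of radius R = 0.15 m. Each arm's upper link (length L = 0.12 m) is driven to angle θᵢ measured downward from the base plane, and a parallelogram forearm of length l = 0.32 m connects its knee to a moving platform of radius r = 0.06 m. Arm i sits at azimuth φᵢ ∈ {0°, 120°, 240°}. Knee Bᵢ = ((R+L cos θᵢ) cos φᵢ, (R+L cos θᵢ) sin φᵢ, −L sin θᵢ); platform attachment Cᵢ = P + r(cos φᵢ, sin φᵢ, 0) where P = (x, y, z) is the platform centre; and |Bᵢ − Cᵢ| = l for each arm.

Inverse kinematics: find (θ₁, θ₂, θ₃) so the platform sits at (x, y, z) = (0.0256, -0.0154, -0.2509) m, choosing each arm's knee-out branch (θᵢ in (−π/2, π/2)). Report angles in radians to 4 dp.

φ1=0.0° → target in arm frame (0.0256, -0.0154)
  A cos θ + B sin θ = C:  0.0644·cos θ + -0.2509·sin θ = 0.0861
  θ1 = atan2(B,A) + arccos(C/0.2590) = -0.0876
rotate P by −φ2: (-0.0261, -0.0145, -0.2509)
  A=0.1161, B=-0.2509, C=(l²−L²−A²−y'²−z²)/(2L)=0.0473
  θ2 = atan2(B,A) + arccos(C/0.2765) = 0.2616
arm 3 (φ=240.0°): x'=0.0005, y'=0.0299
  A cos θ + B sin θ = C:  0.0895·cos θ + -0.2509·sin θ = 0.0673
  θ3 = atan2(B,A) + arccos(C/0.2664) = 0.0871

θ₁ = -0.0876, θ₂ = 0.2616, θ₃ = 0.0871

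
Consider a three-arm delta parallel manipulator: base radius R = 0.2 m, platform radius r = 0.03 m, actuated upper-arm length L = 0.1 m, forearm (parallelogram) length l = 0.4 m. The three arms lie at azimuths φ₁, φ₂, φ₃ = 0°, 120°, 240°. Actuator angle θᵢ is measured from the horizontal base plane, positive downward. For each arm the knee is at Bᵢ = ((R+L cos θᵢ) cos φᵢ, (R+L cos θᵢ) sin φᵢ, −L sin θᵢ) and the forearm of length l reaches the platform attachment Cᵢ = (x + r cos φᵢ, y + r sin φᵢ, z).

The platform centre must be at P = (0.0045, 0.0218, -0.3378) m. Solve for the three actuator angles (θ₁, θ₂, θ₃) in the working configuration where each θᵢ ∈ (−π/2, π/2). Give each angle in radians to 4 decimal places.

θ₁ = 0.3487, θ₂ = 0.2617, θ₃ = 0.5238

arm 1 (φ=0.0°): x'=0.0045, y'=0.0218
  e−x'=0.1655;  (l²−L²−(e−x')²−y'²−z²)/2L = 0.0401
  θ1 = atan2(B,A) + arccos(C/0.3762) = 0.3487
arm 2 (φ=120.0°): x'=0.0166, y'=-0.0148
  A cos θ + B sin θ = C:  0.1534·cos θ + -0.3378·sin θ = 0.0607
  γ=atan2(-0.3378,0.1534)=-1.1446;  ψ=arccos(0.1637)=1.4063;  θ2=γ+ψ≈0.2617
rotate P by −φ3: (-0.0211, -0.0070, -0.3378)
  e−x'=0.1911;  (l²−L²−(e−x')²−y'²−z²)/2L = -0.0034
  θ3 = atan2(B,A) + arccos(C/0.3881) = 0.5238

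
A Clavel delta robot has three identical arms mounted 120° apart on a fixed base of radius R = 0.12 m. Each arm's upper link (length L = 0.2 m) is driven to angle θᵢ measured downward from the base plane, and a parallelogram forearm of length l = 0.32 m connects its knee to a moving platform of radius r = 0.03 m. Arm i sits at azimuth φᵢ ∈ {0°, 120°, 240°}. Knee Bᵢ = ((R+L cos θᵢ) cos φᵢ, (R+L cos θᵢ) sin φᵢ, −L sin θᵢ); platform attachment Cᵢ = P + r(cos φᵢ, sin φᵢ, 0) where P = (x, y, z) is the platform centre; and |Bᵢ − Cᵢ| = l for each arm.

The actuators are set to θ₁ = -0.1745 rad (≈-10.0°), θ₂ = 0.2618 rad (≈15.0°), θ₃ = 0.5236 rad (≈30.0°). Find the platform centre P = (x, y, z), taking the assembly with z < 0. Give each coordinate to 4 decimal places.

arm 1 at φ=0.0°: (R−r)+L cos θ1 = 0.2870;  centre 1 = (0.2870, 0.0000, 0.0347)
φ2=120.0°: virtual centre (-0.1416, 0.2452, -0.0518), radius l
arm 3 at φ=240.0°: (R−r)+L cos θ3 = 0.2632;  centre 3 = (-0.1316, -0.2279, -0.1000)
|centre ₂|²−|centre ₁|² = -0.0007;  |centre ₃|²−|centre ₁|² = -0.0043
[-0.8571 0.4905 -0.1730]·P = -0.0007;  [-0.8371 -0.4559 -0.2694]·P = -0.0043
Cramer: x(z) = 0.0030-0.2633z;  y(z) = 0.0039-0.1075z
into |P−centre ₁|² = l²: 1.0809z² + 0.0793z + -0.0205 = 0;  Δ = 0.0951;  z = -0.1793 or 0.1060 → z<0 root = -0.1793
x = 0.0502, y = 0.0231

(0.0502, 0.0231, -0.1793)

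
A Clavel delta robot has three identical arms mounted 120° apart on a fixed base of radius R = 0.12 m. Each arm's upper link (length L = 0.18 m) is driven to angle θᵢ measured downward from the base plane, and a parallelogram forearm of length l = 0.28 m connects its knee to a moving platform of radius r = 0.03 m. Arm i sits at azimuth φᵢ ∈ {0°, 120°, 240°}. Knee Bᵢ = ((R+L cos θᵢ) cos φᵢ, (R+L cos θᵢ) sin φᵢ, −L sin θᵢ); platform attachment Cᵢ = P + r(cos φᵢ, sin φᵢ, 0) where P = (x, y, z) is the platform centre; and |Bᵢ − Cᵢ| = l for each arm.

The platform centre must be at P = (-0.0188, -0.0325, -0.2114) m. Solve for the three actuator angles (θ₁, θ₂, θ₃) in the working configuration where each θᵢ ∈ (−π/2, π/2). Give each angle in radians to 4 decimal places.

θ₁ = 0.6111, θ₂ = 0.6108, θ₃ = 0.2616

φ1=0.0° → target in arm frame (-0.0188, -0.0325)
  e−x'=0.1088;  (l²−L²−(e−x')²−y'²−z²)/2L = -0.0322
  γ=atan2(-0.2114,0.1088)=-1.0955;  ψ=arccos(-0.1353)=1.7065;  θ1=γ+ψ≈0.6111
φ2=120.0° → target in arm frame (-0.0187, 0.0325)
  A cos θ + B sin θ = C:  0.1087·cos θ + -0.2114·sin θ = -0.0321
  √(A²+B²)=0.2377;  θ2 = -1.0957+1.7064 ≈ 0.6108
arm 3 (φ=240.0°): x'=0.0375, y'=0.0000
  e−x'=0.0525;  (l²−L²−(e−x')²−y'²−z²)/2L = -0.0040
  √(A²+B²)=0.2178;  θ3 = -1.3276+1.5892 ≈ 0.2616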